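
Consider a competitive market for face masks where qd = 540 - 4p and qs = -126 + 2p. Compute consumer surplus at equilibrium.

Equilibrium: 540 - 4p = -126 + 2p gives p* = 111, q* = 96.
Demand choke price (qd = 0): p = 135.
CS = ½(135 − 111)(96) = 1152.

Consumer surplus = 1152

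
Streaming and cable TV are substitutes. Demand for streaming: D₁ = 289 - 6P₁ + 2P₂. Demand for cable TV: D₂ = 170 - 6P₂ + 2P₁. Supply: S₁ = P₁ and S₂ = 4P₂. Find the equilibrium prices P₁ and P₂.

P₁ = 1615/33, P₂ = 884/33

Market 1: 289 - 6P₁ + 2P₂ = P₁ → 7P₁ - 2P₂ = 289.
Market 2: 10P₂ - 2P₁ = 170.
Eliminating P₂: 10×(1) + 2×(2) gives 66P₁ = 3230, so P₁ = 1615/33.
Back-substitute into (2): P₂ = (170 + 2×1615/33) / 10 = 884/33.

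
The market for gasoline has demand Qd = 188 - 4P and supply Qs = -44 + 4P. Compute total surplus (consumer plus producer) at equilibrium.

Equilibrium: 188 - 4P = -44 + 4P gives P* = 29, Q* = 72.
Demand choke price: P = 47; supply starts at P = 11.
CS = ½(47 − 29)(72) = 648; PS = ½(29 − 11)(72) = 648.

Total surplus = 1296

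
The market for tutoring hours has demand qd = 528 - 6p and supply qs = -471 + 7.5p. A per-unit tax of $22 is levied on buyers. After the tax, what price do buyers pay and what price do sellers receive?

Pre-tax equilibrium: p* = 74, q* = 84.
Tax on buyers shifts demand to qd = 528 − 6(p + 22) = 396 - 6p.
396 - 6p = -471 + 7.5p gives seller price ps = 578/9; buyers pay pb = 578/9 + 22 = 776/9.
New quantity: q = 528 − 6(776/9) = 32/3.

Buyers pay 776/9, sellers receive 578/9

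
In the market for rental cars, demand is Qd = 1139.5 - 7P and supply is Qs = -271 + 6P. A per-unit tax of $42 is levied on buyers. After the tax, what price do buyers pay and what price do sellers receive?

Buyers pay 3325/26, sellers receive 2233/26

Pre-tax equilibrium: P* = 108.5, Q* = 380.
Tax on buyers shifts demand to Qd = 1139.5 − 7(P + 42) = 845.5 - 7P.
845.5 - 7P = -271 + 6P gives seller price Ps = 2233/26; buyers pay Pb = 2233/26 + 42 = 3325/26.
New quantity: Q = 1139.5 − 7(3325/26) = 3176/13.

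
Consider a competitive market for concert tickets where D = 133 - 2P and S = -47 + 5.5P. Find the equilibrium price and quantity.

Set D = S: 133 - 2P = -47 + 5.5P.
180 = 7.5P, so P* = 24.
Q* = 133 − 2(24) = 85.

P* = 24, Q* = 85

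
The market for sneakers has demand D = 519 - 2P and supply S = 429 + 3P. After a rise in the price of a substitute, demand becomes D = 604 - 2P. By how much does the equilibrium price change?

Original equilibrium: P* = 18, Q* = 483.
New equilibrium: 604 - 2P = 429 + 3P, so 175 = 5P and P' = 35; Q' = 604 − 2(35) = 534.
Change in price: 35 − 18 = 17.

ΔP = 17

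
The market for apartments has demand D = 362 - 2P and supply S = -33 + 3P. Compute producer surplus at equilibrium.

Producer surplus = 6936

Equilibrium: 362 - 2P = -33 + 3P gives P* = 79, Q* = 204.
Supply starts at P = 11 (where S = 0).
PS = ½(79 − 11)(204) = 6936.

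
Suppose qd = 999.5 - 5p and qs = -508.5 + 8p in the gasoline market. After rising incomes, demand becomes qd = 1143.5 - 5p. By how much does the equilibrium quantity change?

Original equilibrium: p* = 116, q* = 419.5.
New equilibrium: 1143.5 - 5p = -508.5 + 8p, so 1652 = 13p and p' = 1652/13; q' = 1143.5 − 5(1652/13) = 13211/26.
Change in quantity: 13211/26 − 419.5 = 1152/13.

Δq = 1152/13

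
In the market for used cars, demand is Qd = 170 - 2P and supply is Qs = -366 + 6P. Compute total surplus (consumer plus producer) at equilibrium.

Equilibrium: 170 - 2P = -366 + 6P gives P* = 67, Q* = 36.
Demand choke price: P = 85; supply starts at P = 61.
CS = ½(85 − 67)(36) = 324; PS = ½(67 − 61)(36) = 108.

Total surplus = 432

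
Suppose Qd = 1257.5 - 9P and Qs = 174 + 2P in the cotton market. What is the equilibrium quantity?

Set Qd = Qs: 1257.5 - 9P = 174 + 2P.
1083.5 = 11P, so P* = 98.5.
Q* = 1257.5 − 9(98.5) = 371.

Q* = 371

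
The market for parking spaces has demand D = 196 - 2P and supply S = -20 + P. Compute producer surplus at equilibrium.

Equilibrium: 196 - 2P = -20 + P gives P* = 72, Q* = 52.
Supply starts at P = 20 (where S = 0).
PS = ½(72 − 20)(52) = 1352.

Producer surplus = 1352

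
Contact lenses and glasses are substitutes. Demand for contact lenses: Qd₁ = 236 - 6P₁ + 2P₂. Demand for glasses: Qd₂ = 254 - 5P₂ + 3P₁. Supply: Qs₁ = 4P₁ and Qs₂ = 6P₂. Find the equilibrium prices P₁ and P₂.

P₁ = 388/13, P₂ = 406/13

Market 1: 236 - 6P₁ + 2P₂ = 4P₁ → 10P₁ - 2P₂ = 236.
Market 2: 11P₂ - 3P₁ = 254.
Eliminating P₂: 11×(1) + 2×(2) gives 104P₁ = 3104, so P₁ = 388/13.
Back-substitute into (2): P₂ = (254 + 3×388/13) / 11 = 406/13.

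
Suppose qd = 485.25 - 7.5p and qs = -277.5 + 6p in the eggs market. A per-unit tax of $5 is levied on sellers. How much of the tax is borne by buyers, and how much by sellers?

Buyers bear 20/9, sellers bear 25/9

Pre-tax equilibrium: p* = 56.5, q* = 61.5.
Tax on sellers shifts supply to qs = -277.5 + 6(p − 5) = -307.5 + 6p.
485.25 - 7.5p = -307.5 + 6p gives buyer price pb = 1057/18; sellers receive ps = 1057/18 − 5 = 967/18.
New quantity: q = 485.25 − 7.5(1057/18) = 269/6.
Buyer burden = 1057/18 − 56.5 = 20/9; seller burden = 56.5 − 967/18 = 25/9.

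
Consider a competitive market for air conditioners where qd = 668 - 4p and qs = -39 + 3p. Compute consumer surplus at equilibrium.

Consumer surplus = 8712

Equilibrium: 668 - 4p = -39 + 3p gives p* = 101, q* = 264.
Demand choke price (qd = 0): p = 167.
CS = ½(167 − 101)(264) = 8712.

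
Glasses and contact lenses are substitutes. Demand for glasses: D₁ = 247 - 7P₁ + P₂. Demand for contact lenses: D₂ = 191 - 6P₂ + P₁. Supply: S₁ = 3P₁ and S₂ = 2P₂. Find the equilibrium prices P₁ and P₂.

Market 1: 247 - 7P₁ + P₂ = 3P₁ → 10P₁ - P₂ = 247.
Market 2: 8P₂ - P₁ = 191.
Eliminating P₂: 8×(1) + 1×(2) gives 79P₁ = 2167, so P₁ = 2167/79.
Back-substitute into (2): P₂ = (191 + 1×2167/79) / 8 = 2157/79.

P₁ = 2167/79, P₂ = 2157/79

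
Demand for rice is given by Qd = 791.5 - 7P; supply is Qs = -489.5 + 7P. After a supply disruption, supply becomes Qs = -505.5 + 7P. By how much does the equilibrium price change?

ΔP = 8/7

Original equilibrium: P* = 91.5, Q* = 151.
New equilibrium: 791.5 - 7P = -505.5 + 7P, so 1297 = 14P and P' = 1297/14; Q' = 791.5 − 7(1297/14) = 143.
Change in price: 1297/14 − 91.5 = 8/7.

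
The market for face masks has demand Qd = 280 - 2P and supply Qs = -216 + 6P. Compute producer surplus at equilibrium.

Equilibrium: 280 - 2P = -216 + 6P gives P* = 62, Q* = 156.
Supply starts at P = 36 (where Qs = 0).
PS = ½(62 − 36)(156) = 2028.

Producer surplus = 2028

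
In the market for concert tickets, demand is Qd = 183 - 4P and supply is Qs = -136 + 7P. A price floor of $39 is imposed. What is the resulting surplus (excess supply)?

Surplus = 110

Equilibrium price would be P* = 29, so the floor at 39 binds.
At P = 39: Qd = 27, Qs = 137.
Surplus = 137 − 27 = 110.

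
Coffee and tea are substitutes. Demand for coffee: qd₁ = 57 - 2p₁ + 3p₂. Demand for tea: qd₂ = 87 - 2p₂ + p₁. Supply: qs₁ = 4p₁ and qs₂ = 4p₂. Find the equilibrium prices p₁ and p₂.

Market 1: 57 - 2p₁ + 3p₂ = 4p₁ → 6p₁ - 3p₂ = 57.
Market 2: 6p₂ - p₁ = 87.
Eliminating p₂: 6×(1) + 3×(2) gives 33p₁ = 603, so p₁ = 201/11.
Back-substitute into (2): p₂ = (87 + 1×201/11) / 6 = 193/11.

p₁ = 201/11, p₂ = 193/11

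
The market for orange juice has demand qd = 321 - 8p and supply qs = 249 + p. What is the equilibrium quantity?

q* = 257

Set qd = qs: 321 - 8p = 249 + p.
72 = 9p, so p* = 8.
q* = 321 − 8(8) = 257.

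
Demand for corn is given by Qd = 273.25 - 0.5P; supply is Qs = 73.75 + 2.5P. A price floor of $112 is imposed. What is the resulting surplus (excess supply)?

Equilibrium price would be P* = 66.5, so the floor at 112 binds.
At P = 112: Qd = 217.25, Qs = 353.75.
Surplus = 353.75 − 217.25 = 136.5.

Surplus = 136.5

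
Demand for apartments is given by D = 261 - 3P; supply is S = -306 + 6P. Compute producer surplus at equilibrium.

Equilibrium: 261 - 3P = -306 + 6P gives P* = 63, Q* = 72.
Supply starts at P = 51 (where S = 0).
PS = ½(63 − 51)(72) = 432.

Producer surplus = 432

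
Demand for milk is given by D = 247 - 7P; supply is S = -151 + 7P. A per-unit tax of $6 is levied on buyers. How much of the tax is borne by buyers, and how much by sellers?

Buyers bear $3, sellers bear $3

Pre-tax equilibrium: P* = 199/7, Q* = 48.
Tax on buyers shifts demand to D = 247 − 7(P + 6) = 205 - 7P.
205 - 7P = -151 + 7P gives seller price Ps = 178/7; buyers pay Pb = 178/7 + 6 = 220/7.
New quantity: Q = 247 − 7(220/7) = 27.
Buyer burden = 220/7 − 199/7 = 3; seller burden = 199/7 − 178/7 = 3.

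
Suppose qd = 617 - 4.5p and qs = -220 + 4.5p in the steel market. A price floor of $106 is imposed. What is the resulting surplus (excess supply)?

Equilibrium price would be p* = 93, so the floor at 106 binds.
At p = 106: qd = 140, qs = 257.
Surplus = 257 − 140 = 117.

Surplus = 117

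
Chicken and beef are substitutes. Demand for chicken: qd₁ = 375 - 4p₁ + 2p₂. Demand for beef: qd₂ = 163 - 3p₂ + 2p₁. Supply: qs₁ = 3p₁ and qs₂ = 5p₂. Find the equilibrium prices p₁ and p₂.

Market 1: 375 - 4p₁ + 2p₂ = 3p₁ → 7p₁ - 2p₂ = 375.
Market 2: 8p₂ - 2p₁ = 163.
Eliminating p₂: 8×(1) + 2×(2) gives 52p₁ = 3326, so p₁ = 1663/26.
Back-substitute into (2): p₂ = (163 + 2×1663/26) / 8 = 1891/52.

p₁ = 1663/26, p₂ = 1891/52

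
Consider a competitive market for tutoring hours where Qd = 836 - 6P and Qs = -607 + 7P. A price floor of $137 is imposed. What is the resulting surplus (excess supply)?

Equilibrium price would be P* = 111, so the floor at 137 binds.
At P = 137: Qd = 14, Qs = 352.
Surplus = 352 − 14 = 338.

Surplus = 338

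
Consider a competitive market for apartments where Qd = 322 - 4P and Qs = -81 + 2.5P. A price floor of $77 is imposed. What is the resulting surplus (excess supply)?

Equilibrium price would be P* = 62, so the floor at 77 binds.
At P = 77: Qd = 14, Qs = 111.5.
Surplus = 111.5 − 14 = 97.5.

Surplus = 97.5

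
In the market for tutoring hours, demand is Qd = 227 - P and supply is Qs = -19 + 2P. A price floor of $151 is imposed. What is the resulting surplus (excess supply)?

Surplus = 207

Equilibrium price would be P* = 82, so the floor at 151 binds.
At P = 151: Qd = 76, Qs = 283.
Surplus = 283 − 76 = 207.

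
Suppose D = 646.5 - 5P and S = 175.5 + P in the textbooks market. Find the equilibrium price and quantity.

Set D = S: 646.5 - 5P = 175.5 + P.
471 = 6P, so P* = 78.5.
Q* = 646.5 − 5(78.5) = 254.

P* = 78.5, Q* = 254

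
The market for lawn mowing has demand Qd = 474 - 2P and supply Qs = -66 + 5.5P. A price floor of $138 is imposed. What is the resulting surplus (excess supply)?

Equilibrium price would be P* = 72, so the floor at 138 binds.
At P = 138: Qd = 198, Qs = 693.
Surplus = 693 − 198 = 495.

Surplus = 495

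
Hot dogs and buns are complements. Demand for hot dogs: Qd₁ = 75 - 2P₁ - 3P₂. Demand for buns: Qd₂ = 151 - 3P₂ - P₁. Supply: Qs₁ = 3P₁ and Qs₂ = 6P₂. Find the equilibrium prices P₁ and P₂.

Market 1: 75 - 2P₁ - 3P₂ = 3P₁ → 5P₁ + 3P₂ = 75.
Market 2: 9P₂ + P₁ = 151.
Eliminating P₂: 9×(1) − 3×(2) gives 42P₁ = 222, so P₁ = 37/7.
Back-substitute into (2): P₂ = (151 − 1×37/7) / 9 = 340/21.

P₁ = 37/7, P₂ = 340/21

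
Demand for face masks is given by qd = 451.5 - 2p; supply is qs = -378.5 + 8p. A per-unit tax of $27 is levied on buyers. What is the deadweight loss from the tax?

Deadweight loss = 583.2

Pre-tax equilibrium: p* = 83, q* = 285.5.
Tax on buyers shifts demand to qd = 451.5 − 2(p + 27) = 397.5 - 2p.
397.5 - 2p = -378.5 + 8p gives seller price ps = 77.6; buyers pay pb = 77.6 + 27 = 104.6.
New quantity: q = 451.5 − 2(104.6) = 242.3.
DWL = ½ × 27 × (285.5 − 242.3) = 583.2.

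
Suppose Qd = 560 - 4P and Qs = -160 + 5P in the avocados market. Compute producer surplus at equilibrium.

Equilibrium: 560 - 4P = -160 + 5P gives P* = 80, Q* = 240.
Supply starts at P = 32 (where Qs = 0).
PS = ½(80 − 32)(240) = 5760.

Producer surplus = 5760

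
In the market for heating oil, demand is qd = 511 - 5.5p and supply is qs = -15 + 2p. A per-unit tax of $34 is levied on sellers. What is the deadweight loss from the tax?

Pre-tax equilibrium: p* = 1052/15, q* = 1879/15.
Tax on sellers shifts supply to qs = -15 + 2(p − 34) = -83 + 2p.
511 - 5.5p = -83 + 2p gives buyer price pb = 79.2; sellers receive ps = 79.2 − 34 = 45.2.
New quantity: q = 511 − 5.5(79.2) = 75.4.
DWL = ½ × 34 × (1879/15 − 75.4) = 12716/15.

Deadweight loss = 12716/15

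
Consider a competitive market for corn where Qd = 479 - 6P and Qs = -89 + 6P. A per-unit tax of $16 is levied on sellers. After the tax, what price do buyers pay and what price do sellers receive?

Buyers pay 166/3, sellers receive 118/3

Pre-tax equilibrium: P* = 142/3, Q* = 195.
Tax on sellers shifts supply to Qs = -89 + 6(P − 16) = -185 + 6P.
479 - 6P = -185 + 6P gives buyer price Pb = 166/3; sellers receive Ps = 166/3 − 16 = 118/3.
New quantity: Q = 479 − 6(166/3) = 147.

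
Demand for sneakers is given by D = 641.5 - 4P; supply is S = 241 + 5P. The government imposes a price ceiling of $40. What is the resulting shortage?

Equilibrium price would be P* = 44.5, so the ceiling at 40 binds.
At P = 40: D = 641.5 − 4(40) = 481.5, S = 241 + 5(40) = 441.
Shortage = 481.5 − 441 = 40.5.

Shortage = 40.5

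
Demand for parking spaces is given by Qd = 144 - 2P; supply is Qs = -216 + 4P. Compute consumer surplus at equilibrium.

Consumer surplus = 144

Equilibrium: 144 - 2P = -216 + 4P gives P* = 60, Q* = 24.
Demand choke price (Qd = 0): P = 72.
CS = ½(72 − 60)(24) = 144.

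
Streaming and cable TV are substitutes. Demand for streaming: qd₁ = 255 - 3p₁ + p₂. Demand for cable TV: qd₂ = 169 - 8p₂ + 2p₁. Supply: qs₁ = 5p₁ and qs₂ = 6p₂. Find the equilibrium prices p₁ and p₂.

p₁ = 3739/110, p₂ = 931/55

Market 1: 255 - 3p₁ + p₂ = 5p₁ → 8p₁ - p₂ = 255.
Market 2: 14p₂ - 2p₁ = 169.
Eliminating p₂: 14×(1) + 1×(2) gives 110p₁ = 3739, so p₁ = 3739/110.
Back-substitute into (2): p₂ = (169 + 2×3739/110) / 14 = 931/55.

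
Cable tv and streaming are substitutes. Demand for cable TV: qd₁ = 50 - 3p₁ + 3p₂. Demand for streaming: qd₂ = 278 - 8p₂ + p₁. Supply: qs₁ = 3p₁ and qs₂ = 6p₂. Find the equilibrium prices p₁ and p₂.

p₁ = 1534/81, p₂ = 1718/81

Market 1: 50 - 3p₁ + 3p₂ = 3p₁ → 6p₁ - 3p₂ = 50.
Market 2: 14p₂ - p₁ = 278.
Eliminating p₂: 14×(1) + 3×(2) gives 81p₁ = 1534, so p₁ = 1534/81.
Back-substitute into (2): p₂ = (278 + 1×1534/81) / 14 = 1718/81.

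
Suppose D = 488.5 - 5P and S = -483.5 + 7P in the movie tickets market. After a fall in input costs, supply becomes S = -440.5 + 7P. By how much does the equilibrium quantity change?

ΔQ = 215/12

Original equilibrium: P* = 81, Q* = 83.5.
New equilibrium: 488.5 - 5P = -440.5 + 7P, so 929 = 12P and P' = 929/12; Q' = 488.5 − 5(929/12) = 1217/12.
Change in quantity: 1217/12 − 83.5 = 215/12.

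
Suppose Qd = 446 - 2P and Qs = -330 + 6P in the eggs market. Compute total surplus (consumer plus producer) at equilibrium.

Total surplus = 21168

Equilibrium: 446 - 2P = -330 + 6P gives P* = 97, Q* = 252.
Demand choke price: P = 223; supply starts at P = 55.
CS = ½(223 − 97)(252) = 15876; PS = ½(97 − 55)(252) = 5292.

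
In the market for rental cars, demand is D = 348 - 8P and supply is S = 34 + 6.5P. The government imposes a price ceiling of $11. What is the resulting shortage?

Equilibrium price would be P* = 628/29, so the ceiling at 11 binds.
At P = 11: D = 348 − 8(11) = 260, S = 34 + 6.5(11) = 105.5.
Shortage = 260 − 105.5 = 154.5.

Shortage = 154.5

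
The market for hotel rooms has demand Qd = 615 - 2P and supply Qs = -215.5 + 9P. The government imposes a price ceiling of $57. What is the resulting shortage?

Shortage = 203.5

Equilibrium price would be P* = 75.5, so the ceiling at 57 binds.
At P = 57: Qd = 615 − 2(57) = 501, Qs = -215.5 + 9(57) = 297.5.
Shortage = 501 − 297.5 = 203.5.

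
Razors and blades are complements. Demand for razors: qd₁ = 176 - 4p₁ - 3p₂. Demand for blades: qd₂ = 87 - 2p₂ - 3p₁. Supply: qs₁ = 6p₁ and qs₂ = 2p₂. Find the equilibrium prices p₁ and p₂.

Market 1: 176 - 4p₁ - 3p₂ = 6p₁ → 10p₁ + 3p₂ = 176.
Market 2: 4p₂ + 3p₁ = 87.
Eliminating p₂: 4×(1) − 3×(2) gives 31p₁ = 443, so p₁ = 443/31.
Back-substitute into (2): p₂ = (87 − 3×443/31) / 4 = 342/31.

p₁ = 443/31, p₂ = 342/31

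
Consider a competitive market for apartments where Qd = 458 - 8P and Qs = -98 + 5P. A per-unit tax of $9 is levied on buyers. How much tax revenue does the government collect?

Pre-tax equilibrium: P* = 556/13, Q* = 1506/13.
Tax on buyers shifts demand to Qd = 458 − 8(P + 9) = 386 - 8P.
386 - 8P = -98 + 5P gives seller price Ps = 484/13; buyers pay Pb = 484/13 + 9 = 601/13.
New quantity: Q = 458 − 8(601/13) = 1146/13.
Revenue = 9 × 1146/13 = 10314/13.

Tax revenue = 10314/13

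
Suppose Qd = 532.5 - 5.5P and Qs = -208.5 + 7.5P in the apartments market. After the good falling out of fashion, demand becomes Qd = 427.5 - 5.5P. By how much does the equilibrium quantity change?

Original equilibrium: P* = 57, Q* = 219.
New equilibrium: 427.5 - 5.5P = -208.5 + 7.5P, so 636 = 13P and P' = 636/13; Q' = 427.5 − 5.5(636/13) = 4119/26.
Change in quantity: 4119/26 − 219 = -1575/26.

ΔQ = -1575/26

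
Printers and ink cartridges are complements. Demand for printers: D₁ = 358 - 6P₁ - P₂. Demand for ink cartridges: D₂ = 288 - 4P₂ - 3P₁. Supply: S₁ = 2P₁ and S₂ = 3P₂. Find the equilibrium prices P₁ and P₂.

Market 1: 358 - 6P₁ - P₂ = 2P₁ → 8P₁ + P₂ = 358.
Market 2: 7P₂ + 3P₁ = 288.
Eliminating P₂: 7×(1) − 1×(2) gives 53P₁ = 2218, so P₁ = 2218/53.
Back-substitute into (2): P₂ = (288 − 3×2218/53) / 7 = 1230/53.

P₁ = 2218/53, P₂ = 1230/53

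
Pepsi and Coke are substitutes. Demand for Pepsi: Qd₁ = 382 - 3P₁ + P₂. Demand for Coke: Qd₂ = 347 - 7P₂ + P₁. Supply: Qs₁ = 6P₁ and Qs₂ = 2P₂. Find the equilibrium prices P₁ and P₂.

Market 1: 382 - 3P₁ + P₂ = 6P₁ → 9P₁ - P₂ = 382.
Market 2: 9P₂ - P₁ = 347.
Eliminating P₂: 9×(1) + 1×(2) gives 80P₁ = 3785, so P₁ = 47.3125.
Back-substitute into (2): P₂ = (347 + 1×47.3125) / 9 = 43.8125.

P₁ = 47.3125, P₂ = 43.8125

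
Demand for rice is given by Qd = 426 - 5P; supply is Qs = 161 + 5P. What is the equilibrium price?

P* = 26.5

Set Qd = Qs: 426 - 5P = 161 + 5P.
265 = 10P, so P* = 26.5.
Q* = 426 − 5(26.5) = 293.5.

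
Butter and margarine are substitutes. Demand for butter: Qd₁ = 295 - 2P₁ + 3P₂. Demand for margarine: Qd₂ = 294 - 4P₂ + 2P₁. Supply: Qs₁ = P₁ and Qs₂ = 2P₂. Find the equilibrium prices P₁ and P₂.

Market 1: 295 - 2P₁ + 3P₂ = P₁ → 3P₁ - 3P₂ = 295.
Market 2: 6P₂ - 2P₁ = 294.
Eliminating P₂: 6×(1) + 3×(2) gives 12P₁ = 2652, so P₁ = 221.
Back-substitute into (2): P₂ = (294 + 2×221) / 6 = 368/3.

P₁ = 221, P₂ = 368/3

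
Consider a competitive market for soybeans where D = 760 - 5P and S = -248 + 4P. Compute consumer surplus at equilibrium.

Consumer surplus = 4000

Equilibrium: 760 - 5P = -248 + 4P gives P* = 112, Q* = 200.
Demand choke price (D = 0): P = 152.
CS = ½(152 − 112)(200) = 4000.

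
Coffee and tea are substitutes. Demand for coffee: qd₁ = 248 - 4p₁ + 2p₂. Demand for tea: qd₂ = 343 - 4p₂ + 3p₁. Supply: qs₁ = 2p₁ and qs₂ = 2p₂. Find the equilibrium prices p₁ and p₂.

p₁ = 1087/15, p₂ = 93.4

Market 1: 248 - 4p₁ + 2p₂ = 2p₁ → 6p₁ - 2p₂ = 248.
Market 2: 6p₂ - 3p₁ = 343.
Eliminating p₂: 6×(1) + 2×(2) gives 30p₁ = 2174, so p₁ = 1087/15.
Back-substitute into (2): p₂ = (343 + 3×1087/15) / 6 = 93.4.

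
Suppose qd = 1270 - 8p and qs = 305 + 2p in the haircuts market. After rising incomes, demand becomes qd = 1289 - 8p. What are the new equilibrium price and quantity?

Original equilibrium: p* = 96.5, q* = 498.
New equilibrium: 1289 - 8p = 305 + 2p, so 984 = 10p and p' = 98.4; q' = 1289 − 8(98.4) = 501.8.

p' = 98.4, q' = 501.8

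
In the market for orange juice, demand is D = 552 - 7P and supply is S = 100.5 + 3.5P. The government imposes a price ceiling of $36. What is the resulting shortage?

Shortage = 73.5

Equilibrium price would be P* = 43, so the ceiling at 36 binds.
At P = 36: D = 552 − 7(36) = 300, S = 100.5 + 3.5(36) = 226.5.
Shortage = 300 − 226.5 = 73.5.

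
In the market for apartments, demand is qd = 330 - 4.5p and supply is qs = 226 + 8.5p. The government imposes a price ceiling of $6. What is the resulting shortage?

Equilibrium price would be p* = 8, so the ceiling at 6 binds.
At p = 6: qd = 330 − 4.5(6) = 303, qs = 226 + 8.5(6) = 277.
Shortage = 303 − 277 = 26.

Shortage = 26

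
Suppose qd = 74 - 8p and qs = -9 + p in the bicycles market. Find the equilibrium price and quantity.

p* = 83/9, q* = 2/9

Set qd = qs: 74 - 8p = -9 + p.
83 = 9p, so p* = 83/9.
q* = 74 − 8(83/9) = 2/9.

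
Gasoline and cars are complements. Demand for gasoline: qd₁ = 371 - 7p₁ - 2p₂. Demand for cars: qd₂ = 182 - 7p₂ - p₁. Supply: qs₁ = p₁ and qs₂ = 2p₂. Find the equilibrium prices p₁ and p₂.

p₁ = 42.5, p₂ = 15.5

Market 1: 371 - 7p₁ - 2p₂ = p₁ → 8p₁ + 2p₂ = 371.
Market 2: 9p₂ + p₁ = 182.
Eliminating p₂: 9×(1) − 2×(2) gives 70p₁ = 2975, so p₁ = 42.5.
Back-substitute into (2): p₂ = (182 − 1×42.5) / 9 = 15.5.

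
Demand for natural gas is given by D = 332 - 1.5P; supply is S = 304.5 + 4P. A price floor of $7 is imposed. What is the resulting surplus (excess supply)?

Surplus = 11

Equilibrium price would be P* = 5, so the floor at 7 binds.
At P = 7: D = 321.5, S = 332.5.
Surplus = 332.5 − 321.5 = 11.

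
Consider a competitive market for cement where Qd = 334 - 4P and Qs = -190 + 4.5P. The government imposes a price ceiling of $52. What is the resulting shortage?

Shortage = 82

Equilibrium price would be P* = 1048/17, so the ceiling at 52 binds.
At P = 52: Qd = 334 − 4(52) = 126, Qs = -190 + 4.5(52) = 44.
Shortage = 126 − 44 = 82.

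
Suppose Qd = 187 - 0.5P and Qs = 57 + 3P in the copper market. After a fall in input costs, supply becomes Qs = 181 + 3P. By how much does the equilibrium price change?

ΔP = -248/7

Original equilibrium: P* = 260/7, Q* = 1179/7.
New equilibrium: 187 - 0.5P = 181 + 3P, so 6 = 3.5P and P' = 12/7; Q' = 187 − 0.5(12/7) = 1303/7.
Change in price: 12/7 − 260/7 = -248/7.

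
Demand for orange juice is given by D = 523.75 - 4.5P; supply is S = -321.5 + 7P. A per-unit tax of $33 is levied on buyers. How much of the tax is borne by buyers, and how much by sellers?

Buyers bear 462/23, sellers bear 297/23

Pre-tax equilibrium: P* = 73.5, Q* = 193.
Tax on buyers shifts demand to D = 523.75 − 4.5(P + 33) = 375.25 - 4.5P.
375.25 - 4.5P = -321.5 + 7P gives seller price Ps = 2787/46; buyers pay Pb = 2787/46 + 33 = 4305/46.
New quantity: Q = 523.75 − 4.5(4305/46) = 2360/23.
Buyer burden = 4305/46 − 73.5 = 462/23; seller burden = 73.5 − 2787/46 = 297/23.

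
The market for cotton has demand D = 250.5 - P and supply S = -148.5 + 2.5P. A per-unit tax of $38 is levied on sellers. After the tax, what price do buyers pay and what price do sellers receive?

Buyers pay 988/7, sellers receive 722/7

Pre-tax equilibrium: P* = 114, Q* = 136.5.
Tax on sellers shifts supply to S = -148.5 + 2.5(P − 38) = -243.5 + 2.5P.
250.5 - P = -243.5 + 2.5P gives buyer price Pb = 988/7; sellers receive Ps = 988/7 − 38 = 722/7.
New quantity: Q = 250.5 − 1(988/7) = 1531/14.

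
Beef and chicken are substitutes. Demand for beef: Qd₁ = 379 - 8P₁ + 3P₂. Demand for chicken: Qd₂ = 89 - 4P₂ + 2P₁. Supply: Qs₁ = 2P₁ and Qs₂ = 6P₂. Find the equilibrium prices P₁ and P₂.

Market 1: 379 - 8P₁ + 3P₂ = 2P₁ → 10P₁ - 3P₂ = 379.
Market 2: 10P₂ - 2P₁ = 89.
Eliminating P₂: 10×(1) + 3×(2) gives 94P₁ = 4057, so P₁ = 4057/94.
Back-substitute into (2): P₂ = (89 + 2×4057/94) / 10 = 824/47.

P₁ = 4057/94, P₂ = 824/47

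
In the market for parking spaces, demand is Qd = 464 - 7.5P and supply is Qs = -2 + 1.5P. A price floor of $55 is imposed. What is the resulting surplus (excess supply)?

Equilibrium price would be P* = 466/9, so the floor at 55 binds.
At P = 55: Qd = 51.5, Qs = 80.5.
Surplus = 80.5 − 51.5 = 29.

Surplus = 29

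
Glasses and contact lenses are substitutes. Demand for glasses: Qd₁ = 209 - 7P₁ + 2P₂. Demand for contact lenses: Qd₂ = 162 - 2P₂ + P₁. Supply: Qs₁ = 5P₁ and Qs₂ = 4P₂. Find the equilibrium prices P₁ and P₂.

Market 1: 209 - 7P₁ + 2P₂ = 5P₁ → 12P₁ - 2P₂ = 209.
Market 2: 6P₂ - P₁ = 162.
Eliminating P₂: 6×(1) + 2×(2) gives 70P₁ = 1578, so P₁ = 789/35.
Back-substitute into (2): P₂ = (162 + 1×789/35) / 6 = 2153/70.

P₁ = 789/35, P₂ = 2153/70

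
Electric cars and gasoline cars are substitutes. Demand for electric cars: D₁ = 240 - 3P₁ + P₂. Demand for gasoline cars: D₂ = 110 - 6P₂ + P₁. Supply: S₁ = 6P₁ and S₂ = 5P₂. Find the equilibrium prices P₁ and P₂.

Market 1: 240 - 3P₁ + P₂ = 6P₁ → 9P₁ - P₂ = 240.
Market 2: 11P₂ - P₁ = 110.
Eliminating P₂: 11×(1) + 1×(2) gives 98P₁ = 2750, so P₁ = 1375/49.
Back-substitute into (2): P₂ = (110 + 1×1375/49) / 11 = 615/49.

P₁ = 1375/49, P₂ = 615/49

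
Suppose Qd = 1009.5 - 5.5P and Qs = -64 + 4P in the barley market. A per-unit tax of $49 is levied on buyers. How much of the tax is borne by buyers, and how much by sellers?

Buyers bear 392/19, sellers bear 539/19

Pre-tax equilibrium: P* = 113, Q* = 388.
Tax on buyers shifts demand to Qd = 1009.5 − 5.5(P + 49) = 740 - 5.5P.
740 - 5.5P = -64 + 4P gives seller price Ps = 1608/19; buyers pay Pb = 1608/19 + 49 = 2539/19.
New quantity: Q = 1009.5 − 5.5(2539/19) = 5216/19.
Buyer burden = 2539/19 − 113 = 392/19; seller burden = 113 − 1608/19 = 539/19.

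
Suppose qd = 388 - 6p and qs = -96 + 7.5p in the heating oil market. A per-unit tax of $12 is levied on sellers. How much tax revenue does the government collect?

Tax revenue = 4784/3

Pre-tax equilibrium: p* = 968/27, q* = 1556/9.
Tax on sellers shifts supply to qs = -96 + 7.5(p − 12) = -186 + 7.5p.
388 - 6p = -186 + 7.5p gives buyer price pb = 1148/27; sellers receive ps = 1148/27 − 12 = 824/27.
New quantity: q = 388 − 6(1148/27) = 1196/9.
Revenue = 12 × 1196/9 = 4784/3.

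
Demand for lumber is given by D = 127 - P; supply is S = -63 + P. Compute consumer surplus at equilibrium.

Equilibrium: 127 - P = -63 + P gives P* = 95, Q* = 32.
Demand choke price (D = 0): P = 127.
CS = ½(127 − 95)(32) = 512.

Consumer surplus = 512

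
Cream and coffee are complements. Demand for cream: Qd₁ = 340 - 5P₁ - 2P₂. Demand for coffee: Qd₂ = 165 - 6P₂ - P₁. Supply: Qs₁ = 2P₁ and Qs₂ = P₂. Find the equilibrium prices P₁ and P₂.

Market 1: 340 - 5P₁ - 2P₂ = 2P₁ → 7P₁ + 2P₂ = 340.
Market 2: 7P₂ + P₁ = 165.
Eliminating P₂: 7×(1) − 2×(2) gives 47P₁ = 2050, so P₁ = 2050/47.
Back-substitute into (2): P₂ = (165 − 1×2050/47) / 7 = 815/47.

P₁ = 2050/47, P₂ = 815/47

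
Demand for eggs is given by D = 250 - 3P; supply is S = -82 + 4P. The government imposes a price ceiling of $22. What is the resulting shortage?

Shortage = 178

Equilibrium price would be P* = 332/7, so the ceiling at 22 binds.
At P = 22: D = 250 − 3(22) = 184, S = -82 + 4(22) = 6.
Shortage = 184 − 6 = 178.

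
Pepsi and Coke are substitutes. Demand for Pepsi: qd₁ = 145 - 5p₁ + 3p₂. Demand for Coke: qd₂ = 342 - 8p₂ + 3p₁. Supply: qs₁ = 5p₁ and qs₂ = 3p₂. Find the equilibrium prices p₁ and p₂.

Market 1: 145 - 5p₁ + 3p₂ = 5p₁ → 10p₁ - 3p₂ = 145.
Market 2: 11p₂ - 3p₁ = 342.
Eliminating p₂: 11×(1) + 3×(2) gives 101p₁ = 2621, so p₁ = 2621/101.
Back-substitute into (2): p₂ = (342 + 3×2621/101) / 11 = 3855/101.

p₁ = 2621/101, p₂ = 3855/101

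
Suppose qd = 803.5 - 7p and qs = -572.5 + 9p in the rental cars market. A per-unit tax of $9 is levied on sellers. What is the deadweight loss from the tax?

Deadweight loss = 159.46875

Pre-tax equilibrium: p* = 86, q* = 201.5.
Tax on sellers shifts supply to qs = -572.5 + 9(p − 9) = -653.5 + 9p.
803.5 - 7p = -653.5 + 9p gives buyer price pb = 91.0625; sellers receive ps = 91.0625 − 9 = 82.0625.
New quantity: q = 803.5 − 7(91.0625) = 166.0625.
DWL = ½ × 9 × (201.5 − 166.0625) = 159.46875.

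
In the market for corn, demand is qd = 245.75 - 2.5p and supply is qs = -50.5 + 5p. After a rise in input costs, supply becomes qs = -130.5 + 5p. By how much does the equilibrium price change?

Original equilibrium: p* = 39.5, q* = 147.
New equilibrium: 245.75 - 2.5p = -130.5 + 5p, so 376.25 = 7.5p and p' = 301/6; q' = 245.75 − 2.5(301/6) = 361/3.
Change in price: 301/6 − 39.5 = 32/3.

Δp = 32/3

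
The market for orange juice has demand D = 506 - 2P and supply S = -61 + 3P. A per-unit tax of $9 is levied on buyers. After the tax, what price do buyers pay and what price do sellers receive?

Buyers pay $118.8, sellers receive $109.8

Pre-tax equilibrium: P* = 113.4, Q* = 279.2.
Tax on buyers shifts demand to D = 506 − 2(P + 9) = 488 - 2P.
488 - 2P = -61 + 3P gives seller price Ps = 109.8; buyers pay Pb = 109.8 + 9 = 118.8.
New quantity: Q = 506 − 2(118.8) = 268.4.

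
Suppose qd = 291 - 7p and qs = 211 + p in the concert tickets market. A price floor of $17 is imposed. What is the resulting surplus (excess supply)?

Surplus = 56

Equilibrium price would be p* = 10, so the floor at 17 binds.
At p = 17: qd = 172, qs = 228.
Surplus = 228 − 172 = 56.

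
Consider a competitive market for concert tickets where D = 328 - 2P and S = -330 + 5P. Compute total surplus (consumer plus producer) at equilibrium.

Total surplus = 6860

Equilibrium: 328 - 2P = -330 + 5P gives P* = 94, Q* = 140.
Demand choke price: P = 164; supply starts at P = 66.
CS = ½(164 − 94)(140) = 4900; PS = ½(94 − 66)(140) = 1960.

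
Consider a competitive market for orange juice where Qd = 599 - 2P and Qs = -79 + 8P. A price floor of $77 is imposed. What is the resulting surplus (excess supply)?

Surplus = 92

Equilibrium price would be P* = 67.8, so the floor at 77 binds.
At P = 77: Qd = 445, Qs = 537.
Surplus = 537 − 445 = 92.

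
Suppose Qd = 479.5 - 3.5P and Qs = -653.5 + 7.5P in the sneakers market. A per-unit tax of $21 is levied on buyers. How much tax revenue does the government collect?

Pre-tax equilibrium: P* = 103, Q* = 119.
Tax on buyers shifts demand to Qd = 479.5 − 3.5(P + 21) = 406 - 3.5P.
406 - 3.5P = -653.5 + 7.5P gives seller price Ps = 2119/22; buyers pay Pb = 2119/22 + 21 = 2581/22.
New quantity: Q = 479.5 − 3.5(2581/22) = 3031/44.
Revenue = 21 × 3031/44 = 63651/44.

Tax revenue = 63651/44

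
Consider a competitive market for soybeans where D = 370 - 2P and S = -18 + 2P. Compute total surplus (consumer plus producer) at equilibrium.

Equilibrium: 370 - 2P = -18 + 2P gives P* = 97, Q* = 176.
Demand choke price: P = 185; supply starts at P = 9.
CS = ½(185 − 97)(176) = 7744; PS = ½(97 − 9)(176) = 7744.

Total surplus = 15488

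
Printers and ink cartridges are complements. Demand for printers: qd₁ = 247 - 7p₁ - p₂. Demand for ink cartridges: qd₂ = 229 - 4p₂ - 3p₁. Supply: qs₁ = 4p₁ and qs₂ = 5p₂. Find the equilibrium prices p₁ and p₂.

p₁ = 997/48, p₂ = 889/48

Market 1: 247 - 7p₁ - p₂ = 4p₁ → 11p₁ + p₂ = 247.
Market 2: 9p₂ + 3p₁ = 229.
Eliminating p₂: 9×(1) − 1×(2) gives 96p₁ = 1994, so p₁ = 997/48.
Back-substitute into (2): p₂ = (229 − 3×997/48) / 9 = 889/48.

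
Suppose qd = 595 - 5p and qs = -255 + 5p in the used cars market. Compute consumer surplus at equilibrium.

Consumer surplus = 2890

Equilibrium: 595 - 5p = -255 + 5p gives p* = 85, q* = 170.
Demand choke price (qd = 0): p = 119.
CS = ½(119 − 85)(170) = 2890.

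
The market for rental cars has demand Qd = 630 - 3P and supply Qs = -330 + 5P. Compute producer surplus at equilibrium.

Producer surplus = 7290

Equilibrium: 630 - 3P = -330 + 5P gives P* = 120, Q* = 270.
Supply starts at P = 66 (where Qs = 0).
PS = ½(120 − 66)(270) = 7290.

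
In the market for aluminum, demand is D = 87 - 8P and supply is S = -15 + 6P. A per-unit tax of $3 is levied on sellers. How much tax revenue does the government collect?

Tax revenue = 387/7

Pre-tax equilibrium: P* = 51/7, Q* = 201/7.
Tax on sellers shifts supply to S = -15 + 6(P − 3) = -33 + 6P.
87 - 8P = -33 + 6P gives buyer price Pb = 60/7; sellers receive Ps = 60/7 − 3 = 39/7.
New quantity: Q = 87 − 8(60/7) = 129/7.
Revenue = 3 × 129/7 = 387/7.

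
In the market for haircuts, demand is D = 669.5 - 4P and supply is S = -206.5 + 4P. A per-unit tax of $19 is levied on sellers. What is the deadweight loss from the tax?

Deadweight loss = 361

Pre-tax equilibrium: P* = 109.5, Q* = 231.5.
Tax on sellers shifts supply to S = -206.5 + 4(P − 19) = -282.5 + 4P.
669.5 - 4P = -282.5 + 4P gives buyer price Pb = 119; sellers receive Ps = 119 − 19 = 100.
New quantity: Q = 669.5 − 4(119) = 193.5.
DWL = ½ × 19 × (231.5 − 193.5) = 361.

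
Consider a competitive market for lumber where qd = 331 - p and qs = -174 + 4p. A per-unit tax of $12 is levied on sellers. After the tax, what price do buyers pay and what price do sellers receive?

Pre-tax equilibrium: p* = 101, q* = 230.
Tax on sellers shifts supply to qs = -174 + 4(p − 12) = -222 + 4p.
331 - p = -222 + 4p gives buyer price pb = 110.6; sellers receive ps = 110.6 − 12 = 98.6.
New quantity: q = 331 − 1(110.6) = 220.4.

Buyers pay $110.6, sellers receive $98.6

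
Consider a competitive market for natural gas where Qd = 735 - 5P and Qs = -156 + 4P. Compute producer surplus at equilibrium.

Producer surplus = 7200

Equilibrium: 735 - 5P = -156 + 4P gives P* = 99, Q* = 240.
Supply starts at P = 39 (where Qs = 0).
PS = ½(99 − 39)(240) = 7200.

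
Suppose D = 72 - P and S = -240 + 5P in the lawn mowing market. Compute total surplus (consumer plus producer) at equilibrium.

Equilibrium: 72 - P = -240 + 5P gives P* = 52, Q* = 20.
Demand choke price: P = 72; supply starts at P = 48.
CS = ½(72 − 52)(20) = 200; PS = ½(52 − 48)(20) = 40.

Total surplus = 240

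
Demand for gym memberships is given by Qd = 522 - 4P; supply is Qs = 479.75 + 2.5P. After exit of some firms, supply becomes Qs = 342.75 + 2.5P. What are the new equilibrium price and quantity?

P' = 717/26, Q' = 5352/13

Original equilibrium: P* = 6.5, Q* = 496.
New equilibrium: 522 - 4P = 342.75 + 2.5P, so 179.25 = 6.5P and P' = 717/26; Q' = 522 − 4(717/26) = 5352/13.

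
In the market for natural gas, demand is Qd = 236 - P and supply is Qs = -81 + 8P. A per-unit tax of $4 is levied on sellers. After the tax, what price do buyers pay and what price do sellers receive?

Buyers pay 349/9, sellers receive 313/9

Pre-tax equilibrium: P* = 317/9, Q* = 1807/9.
Tax on sellers shifts supply to Qs = -81 + 8(P − 4) = -113 + 8P.
236 - P = -113 + 8P gives buyer price Pb = 349/9; sellers receive Ps = 349/9 − 4 = 313/9.
New quantity: Q = 236 − 1(349/9) = 1775/9.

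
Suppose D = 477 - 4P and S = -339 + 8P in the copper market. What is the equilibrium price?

P* = 68

Set D = S: 477 - 4P = -339 + 8P.
816 = 12P, so P* = 68.
Q* = 477 − 4(68) = 205.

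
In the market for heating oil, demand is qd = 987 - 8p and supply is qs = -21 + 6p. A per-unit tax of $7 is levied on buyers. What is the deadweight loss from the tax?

Deadweight loss = 84

Pre-tax equilibrium: p* = 72, q* = 411.
Tax on buyers shifts demand to qd = 987 − 8(p + 7) = 931 - 8p.
931 - 8p = -21 + 6p gives seller price ps = 68; buyers pay pb = 68 + 7 = 75.
New quantity: q = 987 − 8(75) = 387.
DWL = ½ × 7 × (411 − 387) = 84.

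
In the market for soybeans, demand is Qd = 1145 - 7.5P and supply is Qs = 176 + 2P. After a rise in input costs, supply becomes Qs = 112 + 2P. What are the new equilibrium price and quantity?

Original equilibrium: P* = 102, Q* = 380.
New equilibrium: 1145 - 7.5P = 112 + 2P, so 1033 = 9.5P and P' = 2066/19; Q' = 1145 − 7.5(2066/19) = 6260/19.

P' = 2066/19, Q' = 6260/19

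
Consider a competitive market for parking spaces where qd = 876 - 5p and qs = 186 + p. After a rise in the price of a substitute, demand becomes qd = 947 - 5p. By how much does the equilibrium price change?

Δp = 71/6

Original equilibrium: p* = 115, q* = 301.
New equilibrium: 947 - 5p = 186 + p, so 761 = 6p and p' = 761/6; q' = 947 − 5(761/6) = 1877/6.
Change in price: 761/6 − 115 = 71/6.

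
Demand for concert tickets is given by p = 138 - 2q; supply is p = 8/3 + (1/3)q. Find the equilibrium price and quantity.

p* = 22, q* = 58

Set the two price expressions equal: 138 - 2q = 8/3 + (1/3)q.
406/3 = (7/3)q, so q* = 58.
p* = 138 − (2)(58) = 22.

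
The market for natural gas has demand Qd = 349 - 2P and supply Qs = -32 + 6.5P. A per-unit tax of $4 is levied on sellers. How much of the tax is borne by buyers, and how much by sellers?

Pre-tax equilibrium: P* = 762/17, Q* = 4409/17.
Tax on sellers shifts supply to Qs = -32 + 6.5(P − 4) = -58 + 6.5P.
349 - 2P = -58 + 6.5P gives buyer price Pb = 814/17; sellers receive Ps = 814/17 − 4 = 746/17.
New quantity: Q = 349 − 2(814/17) = 4305/17.
Buyer burden = 814/17 − 762/17 = 52/17; seller burden = 762/17 − 746/17 = 16/17.

Buyers bear 52/17, sellers bear 16/17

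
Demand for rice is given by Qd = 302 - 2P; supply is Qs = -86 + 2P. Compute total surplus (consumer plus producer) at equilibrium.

Equilibrium: 302 - 2P = -86 + 2P gives P* = 97, Q* = 108.
Demand choke price: P = 151; supply starts at P = 43.
CS = ½(151 − 97)(108) = 2916; PS = ½(97 − 43)(108) = 2916.

Total surplus = 5832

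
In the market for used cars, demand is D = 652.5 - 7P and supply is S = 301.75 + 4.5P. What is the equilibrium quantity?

Set D = S: 652.5 - 7P = 301.75 + 4.5P.
350.75 = 11.5P, so P* = 30.5.
Q* = 652.5 − 7(30.5) = 439.

Q* = 439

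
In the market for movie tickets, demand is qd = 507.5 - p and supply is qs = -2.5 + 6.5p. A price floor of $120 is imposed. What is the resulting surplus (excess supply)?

Surplus = 390

Equilibrium price would be p* = 68, so the floor at 120 binds.
At p = 120: qd = 387.5, qs = 777.5.
Surplus = 777.5 − 387.5 = 390.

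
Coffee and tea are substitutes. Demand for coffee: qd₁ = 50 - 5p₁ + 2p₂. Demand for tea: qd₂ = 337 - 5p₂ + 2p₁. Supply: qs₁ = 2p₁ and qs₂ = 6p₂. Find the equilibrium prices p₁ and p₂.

p₁ = 1224/73, p₂ = 2459/73

Market 1: 50 - 5p₁ + 2p₂ = 2p₁ → 7p₁ - 2p₂ = 50.
Market 2: 11p₂ - 2p₁ = 337.
Eliminating p₂: 11×(1) + 2×(2) gives 73p₁ = 1224, so p₁ = 1224/73.
Back-substitute into (2): p₂ = (337 + 2×1224/73) / 11 = 2459/73.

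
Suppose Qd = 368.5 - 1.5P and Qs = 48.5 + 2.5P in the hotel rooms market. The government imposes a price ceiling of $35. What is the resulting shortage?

Equilibrium price would be P* = 80, so the ceiling at 35 binds.
At P = 35: Qd = 368.5 − 1.5(35) = 316, Qs = 48.5 + 2.5(35) = 136.
Shortage = 316 − 136 = 180.

Shortage = 180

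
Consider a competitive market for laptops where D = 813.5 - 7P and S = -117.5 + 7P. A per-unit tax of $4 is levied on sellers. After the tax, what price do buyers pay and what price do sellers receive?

Pre-tax equilibrium: P* = 66.5, Q* = 348.
Tax on sellers shifts supply to S = -117.5 + 7(P − 4) = -145.5 + 7P.
813.5 - 7P = -145.5 + 7P gives buyer price Pb = 68.5; sellers receive Ps = 68.5 − 4 = 64.5.
New quantity: Q = 813.5 − 7(68.5) = 334.

Buyers pay $68.5, sellers receive $64.5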